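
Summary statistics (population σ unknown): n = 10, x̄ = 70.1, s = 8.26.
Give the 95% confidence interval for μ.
(64.19, 76.01)

t-interval (σ unknown):
df = n - 1 = 9
t* = 2.262 for 95% confidence

Margin of error = t* · s/√n = 2.262 · 8.26/√10 = 5.91

CI: (64.19, 76.01)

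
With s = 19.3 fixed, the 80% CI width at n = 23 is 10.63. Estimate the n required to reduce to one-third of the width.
n ≈ 207

CI width ∝ 1/√n
To reduce width by factor 3, need √n to grow by 3 → need 3² = 9 times as many samples.

Current: n = 23, width = 10.63
New: n = 207, width ≈ 3.45

Width reduced by factor of 10.63/3.45 = 3.08.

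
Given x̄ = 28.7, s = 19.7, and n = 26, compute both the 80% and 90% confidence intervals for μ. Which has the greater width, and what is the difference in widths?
90% CI is wider by 3.03

df = 25
80% CI: t* = 1.316, (23.62, 33.78), width = 2 · t* · s/√n = 10.17
90% CI: t* = 1.708, (22.10, 35.30), width = 2 · t* · s/√n = 13.20

The 90% CI is wider by 13.20 - 10.17 = 3.03.
Higher confidence requires a wider interval.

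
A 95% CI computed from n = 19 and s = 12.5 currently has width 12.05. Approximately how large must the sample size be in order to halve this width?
n ≈ 76

CI width ∝ 1/√n
To reduce width by factor 2, need √n to grow by 2 → need 2² = 4 times as many samples.

Current: n = 19, width = 12.05
New: n = 76, width ≈ 5.71

Width reduced by factor of 12.05/5.71 = 2.11.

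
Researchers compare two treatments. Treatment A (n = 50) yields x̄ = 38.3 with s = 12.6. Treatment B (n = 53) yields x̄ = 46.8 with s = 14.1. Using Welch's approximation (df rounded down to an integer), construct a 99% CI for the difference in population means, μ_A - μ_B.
(-15.41, -1.59)

Difference: x̄₁ - x̄₂ = -8.50
SE = √(s₁²/n₁ + s₂²/n₂) = √(12.6²/50 + 14.1²/53) = 2.6318
df = 100.71 → 100 (Welch–Satterthwaite, rounded down)
t* = 2.626

CI: -8.50 ± 2.626 · 2.6318 = -8.50 ± 6.91 = (-15.41, -1.59)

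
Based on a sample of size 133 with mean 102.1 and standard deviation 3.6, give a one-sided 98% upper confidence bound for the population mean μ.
μ ≤ 102.75

Upper bound (one-sided):
t* = 2.074 (one-sided for 98%)
Upper bound = x̄ + t* · s/√n = 102.1 + 2.074 · 3.6/√133 = 102.75

We are 98% confident that μ ≤ 102.75.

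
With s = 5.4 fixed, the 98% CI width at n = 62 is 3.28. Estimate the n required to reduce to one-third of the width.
n ≈ 558

CI width ∝ 1/√n
To reduce width by factor 3, need √n to grow by 3 → need 3² = 9 times as many samples.

Current: n = 62, width = 3.28
New: n = 558, width ≈ 1.07

Width reduced by factor of 3.28/1.07 = 3.07.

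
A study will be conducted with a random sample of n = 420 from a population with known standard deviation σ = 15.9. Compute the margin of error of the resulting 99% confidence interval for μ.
Margin of error = 2.00

Margin of error = z* · σ/√n
= 2.576 · 15.9/√420
= 2.576 · 15.9/20.4939
= 2.00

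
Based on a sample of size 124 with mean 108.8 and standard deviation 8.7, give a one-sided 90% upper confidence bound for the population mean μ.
μ ≤ 109.81

Upper bound (one-sided):
t* = 1.288 (one-sided for 90%)
Upper bound = x̄ + t* · s/√n = 108.8 + 1.288 · 8.7/√124 = 109.81

We are 90% confident that μ ≤ 109.81.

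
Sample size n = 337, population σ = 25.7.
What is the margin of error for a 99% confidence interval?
Margin of error = 3.61

Margin of error = z* · σ/√n
= 2.576 · 25.7/√337
= 2.576 · 25.7/18.3576
= 3.61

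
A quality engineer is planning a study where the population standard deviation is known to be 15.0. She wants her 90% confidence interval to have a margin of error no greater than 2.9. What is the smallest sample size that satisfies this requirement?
n ≥ 73

For margin E ≤ 2.9:
n ≥ (z* · σ / E)²
n ≥ (1.645 · 15.0 / 2.9)²
n ≥ 72.40

Minimum n = 73 (rounding up)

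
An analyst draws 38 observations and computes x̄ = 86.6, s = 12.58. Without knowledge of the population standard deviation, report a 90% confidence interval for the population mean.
(83.16, 90.04)

t-interval (σ unknown):
df = n - 1 = 37
t* = 1.687 for 90% confidence

Margin of error = t* · s/√n = 1.687 · 12.58/√38 = 3.44

CI: (83.16, 90.04)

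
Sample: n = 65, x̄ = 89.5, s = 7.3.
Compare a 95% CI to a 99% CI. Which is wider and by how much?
99% CI is wider by 1.19

df = 64
95% CI: t* = 1.998, (87.69, 91.31), width = 2 · t* · s/√n = 3.62
99% CI: t* = 2.655, (87.10, 91.90), width = 2 · t* · s/√n = 4.81

The 99% CI is wider by 4.81 - 3.62 = 1.19.
Higher confidence requires a wider interval.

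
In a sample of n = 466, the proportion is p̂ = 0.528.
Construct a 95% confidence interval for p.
(0.483, 0.573)

Proportion CI:
SE = √(p̂(1-p̂)/n) = √(0.528 · 0.472 / 466) = 0.02313

z* = 1.960
Margin = z* · SE = 1.960 · 0.02313 = 0.0453

CI: 0.528 ± 0.0453 = (0.483, 0.573)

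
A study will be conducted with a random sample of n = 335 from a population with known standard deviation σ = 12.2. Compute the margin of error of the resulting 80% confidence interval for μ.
Margin of error = 0.85

Margin of error = z* · σ/√n
= 1.282 · 12.2/√335
= 1.282 · 12.2/18.3030
= 0.85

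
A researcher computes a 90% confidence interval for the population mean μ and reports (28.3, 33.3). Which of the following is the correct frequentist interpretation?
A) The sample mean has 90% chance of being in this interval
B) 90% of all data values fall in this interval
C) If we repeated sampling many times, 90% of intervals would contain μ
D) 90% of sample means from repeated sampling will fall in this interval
C

A) Wrong — x̄ is observed and sits in the interval by construction.
B) Wrong — a CI is about the parameter μ, not individual data values.
C) Correct — this is the frequentist long-run coverage interpretation.
D) Wrong — coverage applies to intervals containing μ, not to future x̄ values.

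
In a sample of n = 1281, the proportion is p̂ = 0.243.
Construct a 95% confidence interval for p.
(0.220, 0.266)

Proportion CI:
SE = √(p̂(1-p̂)/n) = √(0.243 · 0.757 / 1281) = 0.01198

z* = 1.960
Margin = z* · SE = 1.960 · 0.01198 = 0.0235

CI: 0.243 ± 0.0235 = (0.220, 0.266)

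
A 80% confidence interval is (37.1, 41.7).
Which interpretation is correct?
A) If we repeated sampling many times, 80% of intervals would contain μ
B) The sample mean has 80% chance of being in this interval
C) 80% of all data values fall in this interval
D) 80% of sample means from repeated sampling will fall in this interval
A

A) Correct — this is the frequentist long-run coverage interpretation.
B) Wrong — x̄ is observed and sits in the interval by construction.
C) Wrong — a CI is about the parameter μ, not individual data values.
D) Wrong — coverage applies to intervals containing μ, not to future x̄ values.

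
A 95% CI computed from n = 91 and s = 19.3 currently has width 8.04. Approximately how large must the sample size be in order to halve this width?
n ≈ 364

CI width ∝ 1/√n
To reduce width by factor 2, need √n to grow by 2 → need 2² = 4 times as many samples.

Current: n = 91, width = 8.04
New: n = 364, width ≈ 3.98

Width reduced by factor of 8.04/3.98 = 2.02.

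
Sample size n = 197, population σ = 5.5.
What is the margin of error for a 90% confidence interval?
Margin of error = 0.64

Margin of error = z* · σ/√n
= 1.645 · 5.5/√197
= 1.645 · 5.5/14.0357
= 0.64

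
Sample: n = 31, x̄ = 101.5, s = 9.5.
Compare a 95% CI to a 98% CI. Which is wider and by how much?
98% CI is wider by 1.41

df = 30
95% CI: t* = 2.042, (98.02, 104.98), width = 2 · t* · s/√n = 6.97
98% CI: t* = 2.457, (97.31, 105.69), width = 2 · t* · s/√n = 8.38

The 98% CI is wider by 8.38 - 6.97 = 1.41.
Higher confidence requires a wider interval.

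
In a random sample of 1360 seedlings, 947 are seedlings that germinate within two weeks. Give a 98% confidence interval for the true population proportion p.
(0.667, 0.725)

Proportion CI:
p̂ = 947/1360 = 0.69632
SE = √(p̂(1-p̂)/n) = √(0.69632 · 0.30368 / 1360) = 0.01247

z* = 2.326
Margin = z* · SE = 2.326 · 0.01247 = 0.0290

CI: 0.69632 ± 0.0290 = (0.667, 0.725)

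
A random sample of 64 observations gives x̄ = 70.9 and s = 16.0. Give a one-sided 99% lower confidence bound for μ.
μ ≥ 66.13

Lower bound (one-sided):
t* = 2.387 (one-sided for 99%)
Lower bound = x̄ - t* · s/√n = 70.9 - 2.387 · 16.0/√64 = 66.13

We are 99% confident that μ ≥ 66.13.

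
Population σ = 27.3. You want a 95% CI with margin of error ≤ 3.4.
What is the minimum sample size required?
n ≥ 248

For margin E ≤ 3.4:
n ≥ (z* · σ / E)²
n ≥ (1.960 · 27.3 / 3.4)²
n ≥ 247.67

Minimum n = 248 (rounding up)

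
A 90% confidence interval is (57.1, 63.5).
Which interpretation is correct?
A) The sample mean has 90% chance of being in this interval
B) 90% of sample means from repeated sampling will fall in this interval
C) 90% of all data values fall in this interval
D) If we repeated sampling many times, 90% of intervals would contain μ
D

A) Wrong — x̄ is observed and sits in the interval by construction.
B) Wrong — coverage applies to intervals containing μ, not to future x̄ values.
C) Wrong — a CI is about the parameter μ, not individual data values.
D) Correct — this is the frequentist long-run coverage interpretation.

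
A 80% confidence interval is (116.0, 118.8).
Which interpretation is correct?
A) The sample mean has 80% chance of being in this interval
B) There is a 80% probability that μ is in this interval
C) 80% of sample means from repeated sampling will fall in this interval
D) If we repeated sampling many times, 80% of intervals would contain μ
D

A) Wrong — x̄ is observed and sits in the interval by construction.
B) Wrong — μ is fixed; the randomness lives in the interval, not in μ.
C) Wrong — coverage applies to intervals containing μ, not to future x̄ values.
D) Correct — this is the frequentist long-run coverage interpretation.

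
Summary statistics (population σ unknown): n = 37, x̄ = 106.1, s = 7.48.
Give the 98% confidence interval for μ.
(103.11, 109.09)

t-interval (σ unknown):
df = n - 1 = 36
t* = 2.434 for 98% confidence

Margin of error = t* · s/√n = 2.434 · 7.48/√37 = 2.99

CI: (103.11, 109.09)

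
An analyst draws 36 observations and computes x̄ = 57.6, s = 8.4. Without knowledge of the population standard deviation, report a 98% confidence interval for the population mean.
(54.19, 61.01)

t-interval (σ unknown):
df = n - 1 = 35
t* = 2.438 for 98% confidence

Margin of error = t* · s/√n = 2.438 · 8.4/√36 = 3.41

CI: (54.19, 61.01)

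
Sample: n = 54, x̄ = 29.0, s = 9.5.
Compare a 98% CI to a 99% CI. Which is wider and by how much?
99% CI is wider by 0.71

df = 53
98% CI: t* = 2.399, (25.90, 32.10), width = 2 · t* · s/√n = 6.20
99% CI: t* = 2.672, (25.55, 32.45), width = 2 · t* · s/√n = 6.91

The 99% CI is wider by 6.91 - 6.20 = 0.71.
Higher confidence requires a wider interval.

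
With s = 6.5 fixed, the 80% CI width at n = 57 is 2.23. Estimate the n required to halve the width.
n ≈ 228

CI width ∝ 1/√n
To reduce width by factor 2, need √n to grow by 2 → need 2² = 4 times as many samples.

Current: n = 57, width = 2.23
New: n = 228, width ≈ 1.11

Width reduced by factor of 2.23/1.11 = 2.01.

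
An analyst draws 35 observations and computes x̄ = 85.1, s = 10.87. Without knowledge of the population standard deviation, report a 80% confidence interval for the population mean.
(82.70, 87.50)

t-interval (σ unknown):
df = n - 1 = 34
t* = 1.307 for 80% confidence

Margin of error = t* · s/√n = 1.307 · 10.87/√35 = 2.40

CI: (82.70, 87.50)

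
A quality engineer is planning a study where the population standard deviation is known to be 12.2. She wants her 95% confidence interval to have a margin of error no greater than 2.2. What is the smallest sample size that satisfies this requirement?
n ≥ 119

For margin E ≤ 2.2:
n ≥ (z* · σ / E)²
n ≥ (1.960 · 12.2 / 2.2)²
n ≥ 118.14

Minimum n = 119 (rounding up)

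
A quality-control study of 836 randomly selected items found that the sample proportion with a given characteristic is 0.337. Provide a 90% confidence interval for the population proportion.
(0.310, 0.364)

Proportion CI:
SE = √(p̂(1-p̂)/n) = √(0.337 · 0.663 / 836) = 0.01635

z* = 1.645
Margin = z* · SE = 1.645 · 0.01635 = 0.0269

CI: 0.337 ± 0.0269 = (0.310, 0.364)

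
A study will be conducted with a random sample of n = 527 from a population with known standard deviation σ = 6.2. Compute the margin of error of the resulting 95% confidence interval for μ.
Margin of error = 0.53

Margin of error = z* · σ/√n
= 1.960 · 6.2/√527
= 1.960 · 6.2/22.9565
= 0.53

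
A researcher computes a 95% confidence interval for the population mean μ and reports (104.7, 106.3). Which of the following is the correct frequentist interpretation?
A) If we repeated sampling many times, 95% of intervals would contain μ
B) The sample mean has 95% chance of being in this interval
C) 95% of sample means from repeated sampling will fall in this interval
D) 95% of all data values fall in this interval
A

A) Correct — this is the frequentist long-run coverage interpretation.
B) Wrong — x̄ is observed and sits in the interval by construction.
C) Wrong — coverage applies to intervals containing μ, not to future x̄ values.
D) Wrong — a CI is about the parameter μ, not individual data values.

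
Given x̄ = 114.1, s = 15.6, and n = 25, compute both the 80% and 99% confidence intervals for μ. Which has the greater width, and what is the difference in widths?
99% CI is wider by 9.23

df = 24
80% CI: t* = 1.318, (109.99, 118.21), width = 2 · t* · s/√n = 8.22
99% CI: t* = 2.797, (105.37, 122.83), width = 2 · t* · s/√n = 17.45

The 99% CI is wider by 17.45 - 8.22 = 9.23.
Higher confidence requires a wider interval.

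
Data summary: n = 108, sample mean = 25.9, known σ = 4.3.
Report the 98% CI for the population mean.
(24.94, 26.86)

z-interval (σ known):
z* = 2.326 for 98% confidence

Margin of error = z* · σ/√n = 2.326 · 4.3/√108 = 0.96

CI: (25.9 - 0.96, 25.9 + 0.96) = (24.94, 26.86)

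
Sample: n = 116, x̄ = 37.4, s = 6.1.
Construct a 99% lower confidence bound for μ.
μ ≥ 36.06

Lower bound (one-sided):
t* = 2.359 (one-sided for 99%)
Lower bound = x̄ - t* · s/√n = 37.4 - 2.359 · 6.1/√116 = 36.06

We are 99% confident that μ ≥ 36.06.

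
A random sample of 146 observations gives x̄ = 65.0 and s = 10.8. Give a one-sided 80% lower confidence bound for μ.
μ ≥ 64.25

Lower bound (one-sided):
t* = 0.844 (one-sided for 80%)
Lower bound = x̄ - t* · s/√n = 65.0 - 0.844 · 10.8/√146 = 64.25

We are 80% confident that μ ≥ 64.25.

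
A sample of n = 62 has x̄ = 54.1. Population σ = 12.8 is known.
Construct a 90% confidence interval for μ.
(51.43, 56.77)

z-interval (σ known):
z* = 1.645 for 90% confidence

Margin of error = z* · σ/√n = 1.645 · 12.8/√62 = 2.67

CI: (54.1 - 2.67, 54.1 + 2.67) = (51.43, 56.77)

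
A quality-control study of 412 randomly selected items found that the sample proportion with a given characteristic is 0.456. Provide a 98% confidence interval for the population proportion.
(0.399, 0.513)

Proportion CI:
SE = √(p̂(1-p̂)/n) = √(0.456 · 0.544 / 412) = 0.02454

z* = 2.326
Margin = z* · SE = 2.326 · 0.02454 = 0.0571

CI: 0.456 ± 0.0571 = (0.399, 0.513)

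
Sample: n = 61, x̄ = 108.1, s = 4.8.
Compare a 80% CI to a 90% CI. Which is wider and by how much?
90% CI is wider by 0.46

df = 60
80% CI: t* = 1.296, (107.30, 108.90), width = 2 · t* · s/√n = 1.59
90% CI: t* = 1.671, (107.07, 109.13), width = 2 · t* · s/√n = 2.05

The 90% CI is wider by 2.05 - 1.59 = 0.46.
Higher confidence requires a wider interval.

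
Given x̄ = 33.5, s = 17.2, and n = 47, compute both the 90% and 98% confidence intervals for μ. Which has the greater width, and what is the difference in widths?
98% CI is wider by 3.67

df = 46
90% CI: t* = 1.679, (29.29, 37.71), width = 2 · t* · s/√n = 8.42
98% CI: t* = 2.410, (27.45, 39.55), width = 2 · t* · s/√n = 12.09

The 98% CI is wider by 12.09 - 8.42 = 3.67.
Higher confidence requires a wider interval.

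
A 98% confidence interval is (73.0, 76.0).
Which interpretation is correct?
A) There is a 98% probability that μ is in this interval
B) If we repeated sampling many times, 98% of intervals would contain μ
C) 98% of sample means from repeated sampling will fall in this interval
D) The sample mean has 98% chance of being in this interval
B

A) Wrong — μ is fixed; the randomness lives in the interval, not in μ.
B) Correct — this is the frequentist long-run coverage interpretation.
C) Wrong — coverage applies to intervals containing μ, not to future x̄ values.
D) Wrong — x̄ is observed and sits in the interval by construction.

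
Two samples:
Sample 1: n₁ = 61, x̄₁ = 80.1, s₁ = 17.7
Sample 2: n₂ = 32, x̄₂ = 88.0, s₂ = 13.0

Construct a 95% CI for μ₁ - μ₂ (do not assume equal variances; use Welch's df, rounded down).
(-14.32, -1.48)

Difference: x̄₁ - x̄₂ = -7.90
SE = √(s₁²/n₁ + s₂²/n₂) = √(17.7²/61 + 13.0²/32) = 3.2276
df = 81.02 → 81 (Welch–Satterthwaite, rounded down)
t* = 1.990

CI: -7.90 ± 1.990 · 3.2276 = -7.90 ± 6.42 = (-14.32, -1.48)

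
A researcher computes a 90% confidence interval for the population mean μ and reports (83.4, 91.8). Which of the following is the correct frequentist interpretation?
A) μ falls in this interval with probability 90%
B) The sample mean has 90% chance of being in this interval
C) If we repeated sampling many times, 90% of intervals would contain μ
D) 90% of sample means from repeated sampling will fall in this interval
C

A) Wrong — μ is fixed; the randomness lives in the interval, not in μ.
B) Wrong — x̄ is observed and sits in the interval by construction.
C) Correct — this is the frequentist long-run coverage interpretation.
D) Wrong — coverage applies to intervals containing μ, not to future x̄ values.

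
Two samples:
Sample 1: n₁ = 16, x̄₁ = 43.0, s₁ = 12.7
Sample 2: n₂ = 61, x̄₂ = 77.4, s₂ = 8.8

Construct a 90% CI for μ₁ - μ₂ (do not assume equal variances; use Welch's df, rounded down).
(-40.24, -28.56)

Difference: x̄₁ - x̄₂ = -34.40
SE = √(s₁²/n₁ + s₂²/n₂) = √(12.7²/16 + 8.8²/61) = 3.3690
df = 18.94 → 18 (Welch–Satterthwaite, rounded down)
t* = 1.734

CI: -34.40 ± 1.734 · 3.3690 = -34.40 ± 5.84 = (-40.24, -28.56)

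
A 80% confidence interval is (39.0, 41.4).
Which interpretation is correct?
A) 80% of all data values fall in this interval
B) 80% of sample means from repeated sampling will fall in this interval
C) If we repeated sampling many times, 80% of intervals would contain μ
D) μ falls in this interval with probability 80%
C

A) Wrong — a CI is about the parameter μ, not individual data values.
B) Wrong — coverage applies to intervals containing μ, not to future x̄ values.
C) Correct — this is the frequentist long-run coverage interpretation.
D) Wrong — μ is fixed; the randomness lives in the interval, not in μ.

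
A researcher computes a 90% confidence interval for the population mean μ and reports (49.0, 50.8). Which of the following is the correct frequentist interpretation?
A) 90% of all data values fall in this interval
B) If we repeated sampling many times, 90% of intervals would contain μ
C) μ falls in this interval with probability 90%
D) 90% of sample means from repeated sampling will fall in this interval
B

A) Wrong — a CI is about the parameter μ, not individual data values.
B) Correct — this is the frequentist long-run coverage interpretation.
C) Wrong — μ is fixed; the randomness lives in the interval, not in μ.
D) Wrong — coverage applies to intervals containing μ, not to future x̄ values.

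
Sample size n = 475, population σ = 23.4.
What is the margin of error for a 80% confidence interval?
Margin of error = 1.38

Margin of error = z* · σ/√n
= 1.282 · 23.4/√475
= 1.282 · 23.4/21.7945
= 1.38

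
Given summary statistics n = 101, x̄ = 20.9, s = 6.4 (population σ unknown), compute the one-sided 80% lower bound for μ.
μ ≥ 20.36

Lower bound (one-sided):
t* = 0.845 (one-sided for 80%)
Lower bound = x̄ - t* · s/√n = 20.9 - 0.845 · 6.4/√101 = 20.36

We are 80% confident that μ ≥ 20.36.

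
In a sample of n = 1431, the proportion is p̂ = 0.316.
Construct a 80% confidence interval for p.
(0.300, 0.332)

Proportion CI:
SE = √(p̂(1-p̂)/n) = √(0.316 · 0.684 / 1431) = 0.01229

z* = 1.282
Margin = z* · SE = 1.282 · 0.01229 = 0.0158

CI: 0.316 ± 0.0158 = (0.300, 0.332)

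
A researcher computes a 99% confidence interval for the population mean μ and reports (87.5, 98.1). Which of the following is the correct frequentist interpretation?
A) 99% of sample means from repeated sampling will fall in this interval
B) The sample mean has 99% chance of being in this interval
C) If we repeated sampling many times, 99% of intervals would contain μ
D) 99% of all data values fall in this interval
C

A) Wrong — coverage applies to intervals containing μ, not to future x̄ values.
B) Wrong — x̄ is observed and sits in the interval by construction.
C) Correct — this is the frequentist long-run coverage interpretation.
D) Wrong — a CI is about the parameter μ, not individual data values.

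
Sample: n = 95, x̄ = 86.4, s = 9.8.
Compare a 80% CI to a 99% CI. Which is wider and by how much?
99% CI is wider by 2.69

df = 94
80% CI: t* = 1.291, (85.10, 87.70), width = 2 · t* · s/√n = 2.60
99% CI: t* = 2.629, (83.76, 89.04), width = 2 · t* · s/√n = 5.29

The 99% CI is wider by 5.29 - 2.60 = 2.69.
Higher confidence requires a wider interval.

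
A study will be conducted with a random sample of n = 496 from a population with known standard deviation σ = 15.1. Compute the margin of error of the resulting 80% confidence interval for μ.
Margin of error = 0.87

Margin of error = z* · σ/√n
= 1.282 · 15.1/√496
= 1.282 · 15.1/22.2711
= 0.87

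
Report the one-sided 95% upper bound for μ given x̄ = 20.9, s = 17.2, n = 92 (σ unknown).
μ ≤ 23.88

Upper bound (one-sided):
t* = 1.662 (one-sided for 95%)
Upper bound = x̄ + t* · s/√n = 20.9 + 1.662 · 17.2/√92 = 23.88

We are 95% confident that μ ≤ 23.88.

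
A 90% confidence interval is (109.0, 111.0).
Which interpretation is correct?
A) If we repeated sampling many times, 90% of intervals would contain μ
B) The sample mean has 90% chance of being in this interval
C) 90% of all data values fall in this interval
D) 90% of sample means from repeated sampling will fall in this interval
A

A) Correct — this is the frequentist long-run coverage interpretation.
B) Wrong — x̄ is observed and sits in the interval by construction.
C) Wrong — a CI is about the parameter μ, not individual data values.
D) Wrong — coverage applies to intervals containing μ, not to future x̄ values.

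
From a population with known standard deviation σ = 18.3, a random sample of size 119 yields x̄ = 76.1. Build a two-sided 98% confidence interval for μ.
(72.20, 80.00)

z-interval (σ known):
z* = 2.326 for 98% confidence

Margin of error = z* · σ/√n = 2.326 · 18.3/√119 = 3.90

CI: (76.1 - 3.90, 76.1 + 3.90) = (72.20, 80.00)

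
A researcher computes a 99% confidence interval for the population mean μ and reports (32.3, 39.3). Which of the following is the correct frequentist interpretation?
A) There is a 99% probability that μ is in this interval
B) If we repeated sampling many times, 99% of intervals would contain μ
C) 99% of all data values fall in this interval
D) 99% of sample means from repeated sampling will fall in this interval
B

A) Wrong — μ is fixed; the randomness lives in the interval, not in μ.
B) Correct — this is the frequentist long-run coverage interpretation.
C) Wrong — a CI is about the parameter μ, not individual data values.
D) Wrong — coverage applies to intervals containing μ, not to future x̄ values.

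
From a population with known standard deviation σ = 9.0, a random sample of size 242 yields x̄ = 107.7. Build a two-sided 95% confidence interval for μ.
(106.57, 108.83)

z-interval (σ known):
z* = 1.960 for 95% confidence

Margin of error = z* · σ/√n = 1.960 · 9.0/√242 = 1.13

CI: (107.7 - 1.13, 107.7 + 1.13) = (106.57, 108.83)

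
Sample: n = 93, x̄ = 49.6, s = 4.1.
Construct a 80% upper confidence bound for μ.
μ ≤ 49.96

Upper bound (one-sided):
t* = 0.846 (one-sided for 80%)
Upper bound = x̄ + t* · s/√n = 49.6 + 0.846 · 4.1/√93 = 49.96

We are 80% confident that μ ≤ 49.96.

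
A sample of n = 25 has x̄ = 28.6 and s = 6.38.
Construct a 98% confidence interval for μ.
(25.42, 31.78)

t-interval (σ unknown):
df = n - 1 = 24
t* = 2.492 for 98% confidence

Margin of error = t* · s/√n = 2.492 · 6.38/√25 = 3.18

CI: (25.42, 31.78)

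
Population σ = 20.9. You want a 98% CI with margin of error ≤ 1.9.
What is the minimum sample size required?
n ≥ 655

For margin E ≤ 1.9:
n ≥ (z* · σ / E)²
n ≥ (2.326 · 20.9 / 1.9)²
n ≥ 654.64

Minimum n = 655 (rounding up)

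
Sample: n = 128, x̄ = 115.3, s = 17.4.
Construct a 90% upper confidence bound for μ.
μ ≤ 117.28

Upper bound (one-sided):
t* = 1.288 (one-sided for 90%)
Upper bound = x̄ + t* · s/√n = 115.3 + 1.288 · 17.4/√128 = 117.28

We are 90% confident that μ ≤ 117.28.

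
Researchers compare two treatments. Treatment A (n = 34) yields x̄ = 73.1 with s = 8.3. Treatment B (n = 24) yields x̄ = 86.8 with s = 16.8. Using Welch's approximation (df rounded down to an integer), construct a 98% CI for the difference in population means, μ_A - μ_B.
(-22.82, -4.58)

Difference: x̄₁ - x̄₂ = -13.70
SE = √(s₁²/n₁ + s₂²/n₂) = √(8.3²/34 + 16.8²/24) = 3.7130
df = 30.97 → 30 (Welch–Satterthwaite, rounded down)
t* = 2.457

CI: -13.70 ± 2.457 · 3.7130 = -13.70 ± 9.12 = (-22.82, -4.58)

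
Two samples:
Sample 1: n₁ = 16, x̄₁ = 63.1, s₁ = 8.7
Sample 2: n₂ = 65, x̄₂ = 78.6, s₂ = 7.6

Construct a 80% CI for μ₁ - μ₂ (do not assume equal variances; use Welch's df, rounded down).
(-18.64, -12.36)

Difference: x̄₁ - x̄₂ = -15.50
SE = √(s₁²/n₁ + s₂²/n₂) = √(8.7²/16 + 7.6²/65) = 2.3705
df = 20.99 → 20 (Welch–Satterthwaite, rounded down)
t* = 1.325

CI: -15.50 ± 1.325 · 2.3705 = -15.50 ± 3.14 = (-18.64, -12.36)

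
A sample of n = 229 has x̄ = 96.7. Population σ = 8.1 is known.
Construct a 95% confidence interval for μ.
(95.65, 97.75)

z-interval (σ known):
z* = 1.960 for 95% confidence

Margin of error = z* · σ/√n = 1.960 · 8.1/√229 = 1.05

CI: (96.7 - 1.05, 96.7 + 1.05) = (95.65, 97.75)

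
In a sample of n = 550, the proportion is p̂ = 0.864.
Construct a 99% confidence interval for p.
(0.826, 0.902)

Proportion CI:
SE = √(p̂(1-p̂)/n) = √(0.864 · 0.136 / 550) = 0.01462

z* = 2.576
Margin = z* · SE = 2.576 · 0.01462 = 0.0377

CI: 0.864 ± 0.0377 = (0.826, 0.902)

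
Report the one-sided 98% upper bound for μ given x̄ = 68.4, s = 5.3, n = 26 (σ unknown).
μ ≤ 70.65

Upper bound (one-sided):
t* = 2.167 (one-sided for 98%)
Upper bound = x̄ + t* · s/√n = 68.4 + 2.167 · 5.3/√26 = 70.65

We are 98% confident that μ ≤ 70.65.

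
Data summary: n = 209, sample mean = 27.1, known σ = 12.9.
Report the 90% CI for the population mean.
(25.63, 28.57)

z-interval (σ known):
z* = 1.645 for 90% confidence

Margin of error = z* · σ/√n = 1.645 · 12.9/√209 = 1.47

CI: (27.1 - 1.47, 27.1 + 1.47) = (25.63, 28.57)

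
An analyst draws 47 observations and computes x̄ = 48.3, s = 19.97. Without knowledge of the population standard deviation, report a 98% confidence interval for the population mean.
(41.28, 55.32)

t-interval (σ unknown):
df = n - 1 = 46
t* = 2.410 for 98% confidence

Margin of error = t* · s/√n = 2.410 · 19.97/√47 = 7.02

CI: (41.28, 55.32)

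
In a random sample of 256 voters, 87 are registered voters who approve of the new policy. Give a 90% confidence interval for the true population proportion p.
(0.291, 0.389)

Proportion CI:
p̂ = 87/256 = 0.33984
SE = √(p̂(1-p̂)/n) = √(0.33984 · 0.66016 / 256) = 0.02960

z* = 1.645
Margin = z* · SE = 1.645 · 0.02960 = 0.0487

CI: 0.33984 ± 0.0487 = (0.291, 0.389)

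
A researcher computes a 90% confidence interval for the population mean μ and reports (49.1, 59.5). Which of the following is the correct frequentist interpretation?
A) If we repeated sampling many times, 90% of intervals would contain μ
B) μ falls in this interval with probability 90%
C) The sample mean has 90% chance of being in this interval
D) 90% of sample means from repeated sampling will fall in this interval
A

A) Correct — this is the frequentist long-run coverage interpretation.
B) Wrong — μ is fixed; the randomness lives in the interval, not in μ.
C) Wrong — x̄ is observed and sits in the interval by construction.
D) Wrong — coverage applies to intervals containing μ, not to future x̄ values.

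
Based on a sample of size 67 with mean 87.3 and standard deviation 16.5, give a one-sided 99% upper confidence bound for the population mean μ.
μ ≤ 92.11

Upper bound (one-sided):
t* = 2.384 (one-sided for 99%)
Upper bound = x̄ + t* · s/√n = 87.3 + 2.384 · 16.5/√67 = 92.11

We are 99% confident that μ ≤ 92.11.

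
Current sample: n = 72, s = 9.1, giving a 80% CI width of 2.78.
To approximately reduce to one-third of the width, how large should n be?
n ≈ 648

CI width ∝ 1/√n
To reduce width by factor 3, need √n to grow by 3 → need 3² = 9 times as many samples.

Current: n = 72, width = 2.78
New: n = 648, width ≈ 0.92

Width reduced by factor of 2.78/0.92 = 3.02.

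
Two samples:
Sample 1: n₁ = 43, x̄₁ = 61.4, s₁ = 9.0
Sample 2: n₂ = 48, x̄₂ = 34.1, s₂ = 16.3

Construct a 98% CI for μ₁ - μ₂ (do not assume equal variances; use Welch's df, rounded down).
(20.82, 33.78)

Difference: x̄₁ - x̄₂ = 27.30
SE = √(s₁²/n₁ + s₂²/n₂) = √(9.0²/43 + 16.3²/48) = 2.7238
df = 74.75 → 74 (Welch–Satterthwaite, rounded down)
t* = 2.378

CI: 27.30 ± 2.378 · 2.7238 = 27.30 ± 6.48 = (20.82, 33.78)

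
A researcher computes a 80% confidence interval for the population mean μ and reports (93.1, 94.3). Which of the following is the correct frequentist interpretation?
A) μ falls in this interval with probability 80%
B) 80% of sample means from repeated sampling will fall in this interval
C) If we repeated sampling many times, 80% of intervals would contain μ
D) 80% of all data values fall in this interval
C

A) Wrong — μ is fixed; the randomness lives in the interval, not in μ.
B) Wrong — coverage applies to intervals containing μ, not to future x̄ values.
C) Correct — this is the frequentist long-run coverage interpretation.
D) Wrong — a CI is about the parameter μ, not individual data values.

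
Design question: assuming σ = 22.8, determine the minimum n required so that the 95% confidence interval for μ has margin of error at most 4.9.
n ≥ 84

For margin E ≤ 4.9:
n ≥ (z* · σ / E)²
n ≥ (1.960 · 22.8 / 4.9)²
n ≥ 83.17

Minimum n = 84 (rounding up)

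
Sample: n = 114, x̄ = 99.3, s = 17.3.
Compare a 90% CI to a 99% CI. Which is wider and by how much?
99% CI is wider by 3.12

df = 113
90% CI: t* = 1.658, (96.61, 101.99), width = 2 · t* · s/√n = 5.37
99% CI: t* = 2.620, (95.05, 103.55), width = 2 · t* · s/√n = 8.49

The 99% CI is wider by 8.49 - 5.37 = 3.12.
Higher confidence requires a wider interval.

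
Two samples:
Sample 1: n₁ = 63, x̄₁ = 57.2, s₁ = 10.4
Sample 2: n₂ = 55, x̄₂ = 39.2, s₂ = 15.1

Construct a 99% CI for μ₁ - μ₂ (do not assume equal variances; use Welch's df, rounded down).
(11.63, 24.37)

Difference: x̄₁ - x̄₂ = 18.00
SE = √(s₁²/n₁ + s₂²/n₂) = √(10.4²/63 + 15.1²/55) = 2.4213
df = 93.95 → 93 (Welch–Satterthwaite, rounded down)
t* = 2.630

CI: 18.00 ± 2.630 · 2.4213 = 18.00 ± 6.37 = (11.63, 24.37)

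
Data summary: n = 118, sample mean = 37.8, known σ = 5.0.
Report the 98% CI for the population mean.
(36.73, 38.87)

z-interval (σ known):
z* = 2.326 for 98% confidence

Margin of error = z* · σ/√n = 2.326 · 5.0/√118 = 1.07

CI: (37.8 - 1.07, 37.8 + 1.07) = (36.73, 38.87)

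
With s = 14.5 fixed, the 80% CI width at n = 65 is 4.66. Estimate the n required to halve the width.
n ≈ 260

CI width ∝ 1/√n
To reduce width by factor 2, need √n to grow by 2 → need 2² = 4 times as many samples.

Current: n = 65, width = 4.66
New: n = 260, width ≈ 2.31

Width reduced by factor of 4.66/2.31 = 2.02.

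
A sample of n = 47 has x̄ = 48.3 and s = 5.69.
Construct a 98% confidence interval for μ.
(46.30, 50.30)

t-interval (σ unknown):
df = n - 1 = 46
t* = 2.410 for 98% confidence

Margin of error = t* · s/√n = 2.410 · 5.69/√47 = 2.00

CI: (46.30, 50.30)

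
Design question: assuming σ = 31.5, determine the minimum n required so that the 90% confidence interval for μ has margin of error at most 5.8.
n ≥ 80

For margin E ≤ 5.8:
n ≥ (z* · σ / E)²
n ≥ (1.645 · 31.5 / 5.8)²
n ≥ 79.82

Minimum n = 80 (rounding up)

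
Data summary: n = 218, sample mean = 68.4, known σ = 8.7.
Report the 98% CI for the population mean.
(67.03, 69.77)

z-interval (σ known):
z* = 2.326 for 98% confidence

Margin of error = z* · σ/√n = 2.326 · 8.7/√218 = 1.37

CI: (68.4 - 1.37, 68.4 + 1.37) = (67.03, 69.77)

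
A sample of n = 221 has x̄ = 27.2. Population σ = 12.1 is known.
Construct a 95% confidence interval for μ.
(25.60, 28.80)

z-interval (σ known):
z* = 1.960 for 95% confidence

Margin of error = z* · σ/√n = 1.960 · 12.1/√221 = 1.60

CI: (27.2 - 1.60, 27.2 + 1.60) = (25.60, 28.80)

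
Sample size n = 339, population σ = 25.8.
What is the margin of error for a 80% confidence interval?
Margin of error = 1.80

Margin of error = z* · σ/√n
= 1.282 · 25.8/√339
= 1.282 · 25.8/18.4120
= 1.80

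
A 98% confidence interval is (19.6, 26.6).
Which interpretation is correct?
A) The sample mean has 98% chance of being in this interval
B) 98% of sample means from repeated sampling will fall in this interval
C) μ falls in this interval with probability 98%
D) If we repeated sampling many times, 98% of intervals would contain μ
D

A) Wrong — x̄ is observed and sits in the interval by construction.
B) Wrong — coverage applies to intervals containing μ, not to future x̄ values.
C) Wrong — μ is fixed; the randomness lives in the interval, not in μ.
D) Correct — this is the frequentist long-run coverage interpretation.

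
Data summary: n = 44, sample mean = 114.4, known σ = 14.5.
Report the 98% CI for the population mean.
(109.32, 119.48)

z-interval (σ known):
z* = 2.326 for 98% confidence

Margin of error = z* · σ/√n = 2.326 · 14.5/√44 = 5.08

CI: (114.4 - 5.08, 114.4 + 5.08) = (109.32, 119.48)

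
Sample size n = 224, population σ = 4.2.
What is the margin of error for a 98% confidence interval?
Margin of error = 0.65

Margin of error = z* · σ/√n
= 2.326 · 4.2/√224
= 2.326 · 4.2/14.9666
= 0.65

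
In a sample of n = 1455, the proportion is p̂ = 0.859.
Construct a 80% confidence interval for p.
(0.847, 0.871)

Proportion CI:
SE = √(p̂(1-p̂)/n) = √(0.859 · 0.141 / 1455) = 0.00912

z* = 1.282
Margin = z* · SE = 1.282 · 0.00912 = 0.0117

CI: 0.859 ± 0.0117 = (0.847, 0.871)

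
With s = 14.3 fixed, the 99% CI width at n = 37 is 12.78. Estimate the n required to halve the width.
n ≈ 148

CI width ∝ 1/√n
To reduce width by factor 2, need √n to grow by 2 → need 2² = 4 times as many samples.

Current: n = 37, width = 12.78
New: n = 148, width ≈ 6.14

Width reduced by factor of 12.78/6.14 = 2.08.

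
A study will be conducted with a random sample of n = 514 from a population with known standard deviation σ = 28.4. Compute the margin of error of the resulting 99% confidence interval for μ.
Margin of error = 3.23

Margin of error = z* · σ/√n
= 2.576 · 28.4/√514
= 2.576 · 28.4/22.6716
= 3.23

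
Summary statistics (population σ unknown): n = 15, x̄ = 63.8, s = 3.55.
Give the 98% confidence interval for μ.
(61.39, 66.21)

t-interval (σ unknown):
df = n - 1 = 14
t* = 2.624 for 98% confidence

Margin of error = t* · s/√n = 2.624 · 3.55/√15 = 2.41

CI: (61.39, 66.21)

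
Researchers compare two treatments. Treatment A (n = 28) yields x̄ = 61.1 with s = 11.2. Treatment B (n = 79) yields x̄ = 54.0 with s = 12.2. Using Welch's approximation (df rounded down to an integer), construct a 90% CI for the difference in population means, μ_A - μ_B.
(2.87, 11.33)

Difference: x̄₁ - x̄₂ = 7.10
SE = √(s₁²/n₁ + s₂²/n₂) = √(11.2²/28 + 12.2²/79) = 2.5227
df = 51.34 → 51 (Welch–Satterthwaite, rounded down)
t* = 1.675

CI: 7.10 ± 1.675 · 2.5227 = 7.10 ± 4.23 = (2.87, 11.33)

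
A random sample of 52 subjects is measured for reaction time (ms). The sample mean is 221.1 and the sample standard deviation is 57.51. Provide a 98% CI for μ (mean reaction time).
(201.94, 240.26)

t-interval (σ unknown):
df = n - 1 = 51
t* = 2.402 for 98% confidence

Margin of error = t* · s/√n = 2.402 · 57.51/√52 = 19.16

CI: (201.94, 240.26)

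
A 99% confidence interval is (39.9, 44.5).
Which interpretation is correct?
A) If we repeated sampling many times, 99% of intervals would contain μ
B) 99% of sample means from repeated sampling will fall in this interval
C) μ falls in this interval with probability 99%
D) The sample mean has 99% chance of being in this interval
A

A) Correct — this is the frequentist long-run coverage interpretation.
B) Wrong — coverage applies to intervals containing μ, not to future x̄ values.
C) Wrong — μ is fixed; the randomness lives in the interval, not in μ.
D) Wrong — x̄ is observed and sits in the interval by construction.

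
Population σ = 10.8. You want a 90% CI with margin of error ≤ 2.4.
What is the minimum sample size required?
n ≥ 55

For margin E ≤ 2.4:
n ≥ (z* · σ / E)²
n ≥ (1.645 · 10.8 / 2.4)²
n ≥ 54.80

Minimum n = 55 (rounding up)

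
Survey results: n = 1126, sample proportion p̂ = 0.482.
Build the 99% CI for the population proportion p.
(0.444, 0.520)

Proportion CI:
SE = √(p̂(1-p̂)/n) = √(0.482 · 0.518 / 1126) = 0.01489

z* = 2.576
Margin = z* · SE = 2.576 · 0.01489 = 0.0384

CI: 0.482 ± 0.0384 = (0.444, 0.520)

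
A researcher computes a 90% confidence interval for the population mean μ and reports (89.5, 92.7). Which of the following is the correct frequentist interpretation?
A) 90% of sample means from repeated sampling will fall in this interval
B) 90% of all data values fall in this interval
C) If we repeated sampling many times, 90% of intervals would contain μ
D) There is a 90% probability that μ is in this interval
C

A) Wrong — coverage applies to intervals containing μ, not to future x̄ values.
B) Wrong — a CI is about the parameter μ, not individual data values.
C) Correct — this is the frequentist long-run coverage interpretation.
D) Wrong — μ is fixed; the randomness lives in the interval, not in μ.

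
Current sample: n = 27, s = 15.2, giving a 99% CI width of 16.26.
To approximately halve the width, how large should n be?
n ≈ 108

CI width ∝ 1/√n
To reduce width by factor 2, need √n to grow by 2 → need 2² = 4 times as many samples.

Current: n = 27, width = 16.26
New: n = 108, width ≈ 7.67

Width reduced by factor of 16.26/7.67 = 2.12.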